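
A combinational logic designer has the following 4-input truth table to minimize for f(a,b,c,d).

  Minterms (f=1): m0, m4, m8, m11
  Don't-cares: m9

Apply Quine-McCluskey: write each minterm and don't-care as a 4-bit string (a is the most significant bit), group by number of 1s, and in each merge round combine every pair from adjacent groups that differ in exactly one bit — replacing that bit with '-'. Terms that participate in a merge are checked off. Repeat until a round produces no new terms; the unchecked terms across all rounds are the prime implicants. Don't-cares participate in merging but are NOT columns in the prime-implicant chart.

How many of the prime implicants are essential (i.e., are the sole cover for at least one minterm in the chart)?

Round 0: 0000✓ 0100✓ 1000✓ 1001✓ 1011✓
Round 1: -000 0-00 10-1 100-
PIs = {-000, 0-00, 10-1, 100-}
Coverage chart:
  m0: -000,0-00
  m4: 0-00 ←essential
  m8: -000,100-
  m11: 10-1 ←essential
Essential: 0-00, 10-1

2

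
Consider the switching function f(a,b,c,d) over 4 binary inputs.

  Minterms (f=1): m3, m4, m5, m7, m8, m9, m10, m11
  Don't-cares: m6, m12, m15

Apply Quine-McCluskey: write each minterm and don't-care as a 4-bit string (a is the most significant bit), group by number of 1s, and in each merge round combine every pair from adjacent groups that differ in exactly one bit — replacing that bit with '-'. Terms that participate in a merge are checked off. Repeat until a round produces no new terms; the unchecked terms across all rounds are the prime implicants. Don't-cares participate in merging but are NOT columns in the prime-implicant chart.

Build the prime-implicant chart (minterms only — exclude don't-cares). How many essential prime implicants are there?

Round 0: 0011✓ 0100✓ 0101✓ 0110✓ 0111✓ 1000✓ 1001✓ 1010✓ 1011✓ 1100✓ 1111✓
Round 1: -011✓ -100 -111✓ 0-11✓ 01-0✓ 01-1✓ 010-✓ 011-✓ 1-00 1-11✓ 10-0✓ 10-1✓ 100-✓ 101-✓
Round 2: --11 01-- 10--
PIs = {--11, -100, 01--, 1-00, 10--}
Coverage chart:
  m3: --11 ←essential
  m4: -100,01--
  m5: 01-- ←essential
  m7: --11,01--
  m8: 1-00,10--
  m9: 10-- ←essential
  m10: 10-- ←essential
  m11: --11,10--
Essential: --11, 01--, 10--

3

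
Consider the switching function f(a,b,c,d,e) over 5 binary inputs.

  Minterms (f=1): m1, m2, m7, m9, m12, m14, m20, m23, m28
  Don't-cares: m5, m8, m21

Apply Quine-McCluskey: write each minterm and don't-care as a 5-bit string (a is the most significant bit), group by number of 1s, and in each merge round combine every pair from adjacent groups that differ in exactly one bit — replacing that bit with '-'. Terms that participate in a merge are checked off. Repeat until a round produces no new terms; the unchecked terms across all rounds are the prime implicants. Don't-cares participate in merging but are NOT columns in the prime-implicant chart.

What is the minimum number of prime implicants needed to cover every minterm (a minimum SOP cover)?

5

Round 0: 00001✓ 00010 00101✓ 00111✓ 01000✓ 01001✓ 01100✓ 01110✓ 10100✓ 10101✓ 10111✓ 11100✓
Round 1: -0101✓ -0111✓ -1100 0-001 00-01 001-1✓ 01-00 0100- 011-0 1-100 101-1✓ 1010-
Round 2: -01-1
PIs = {-01-1, -1100, 0-001, 00-01, 00010, 01-00, 0100-, 011-0, 1-100, 1010-}
Coverage chart:
  m1: 0-001,00-01
  m2: 00010 ←essential
  m7: -01-1 ←essential
  m9: 0-001,0100-
  m12: -1100,01-00,011-0
  m14: 011-0 ←essential
  m20: 1-100,1010-
  m23: -01-1 ←essential
  m28: -1100,1-100
Essential: -01-1, 00010, 011-0
Petrick residual → 0-001, 1-100
Min cover (5 terms): b'ce + a'c'd'e + a'b'c'de' + a'bce' + acd'e'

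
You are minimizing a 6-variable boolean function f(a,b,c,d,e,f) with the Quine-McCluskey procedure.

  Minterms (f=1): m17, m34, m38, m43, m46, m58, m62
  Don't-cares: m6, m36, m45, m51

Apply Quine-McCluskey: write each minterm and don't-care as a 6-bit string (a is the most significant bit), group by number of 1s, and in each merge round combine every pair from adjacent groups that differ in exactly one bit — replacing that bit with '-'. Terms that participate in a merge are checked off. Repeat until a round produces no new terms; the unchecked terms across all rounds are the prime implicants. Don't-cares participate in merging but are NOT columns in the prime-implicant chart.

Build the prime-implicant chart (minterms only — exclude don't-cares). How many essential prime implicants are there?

Round 0: 000110✓ 010001 100010✓ 100100✓ 100110✓ 101011 101101 101110✓ 110011 111010✓ 111110✓
Round 1: -00110 1-1110 10-110 100-10 1001-0 111-10
PIs = {-00110, 010001, 1-1110, 10-110, 100-10, 1001-0, 101011, 101101, 110011, 111-10}
Coverage chart:
  m17: 010001 ←essential
  m34: 100-10 ←essential
  m38: -00110,10-110,100-10,1001-0
  m43: 101011 ←essential
  m46: 1-1110,10-110
  m58: 111-10 ←essential
  m62: 1-1110,111-10
Essential: 010001, 100-10, 101011, 111-10

4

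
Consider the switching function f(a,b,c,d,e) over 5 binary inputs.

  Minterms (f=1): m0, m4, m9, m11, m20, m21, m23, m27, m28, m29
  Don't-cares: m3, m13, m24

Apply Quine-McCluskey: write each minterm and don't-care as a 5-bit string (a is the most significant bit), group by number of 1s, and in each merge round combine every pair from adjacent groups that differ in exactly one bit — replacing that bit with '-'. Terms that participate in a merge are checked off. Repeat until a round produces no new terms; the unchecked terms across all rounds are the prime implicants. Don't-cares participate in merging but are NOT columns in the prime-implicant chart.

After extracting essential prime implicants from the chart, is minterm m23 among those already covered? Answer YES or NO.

size-2^0 implicants → 00000(✓)  00011(✓)  00100(✓)  01001(✓)  01011(✓)  01101(✓)  10100(✓)  10101(✓)  10111(✓)  11000(✓)  11011(✓)  11100(✓)  11101(✓)
size-2^1 implicants → -0100  -1011  -1101  0-011  00-00  01-01  010-1  1-100(✓)  1-101(✓)  101-1  1010-(✓)  11-00  1110-(✓)
size-2^2 implicants → 1-10-
Unchecked terms (primes): -0100, -1011, -1101, 0-011, 00-00, 01-01, 010-1, 1-10-, 101-1, 11-00
Minterm coverage:
  m0 ⊆ 00-00 [E]
  m4 ⊆ -0100,00-00
  m9 ⊆ 01-01,010-1
  m11 ⊆ -1011,0-011,010-1
  m20 ⊆ -0100,1-10-
  m21 ⊆ 1-10-,101-1
  m23 ⊆ 101-1 [E]
  m27 ⊆ -1011 [E]
  m28 ⊆ 1-10-,11-00
  m29 ⊆ -1101,1-10-
E = {-1011, 00-00, 101-1}

YES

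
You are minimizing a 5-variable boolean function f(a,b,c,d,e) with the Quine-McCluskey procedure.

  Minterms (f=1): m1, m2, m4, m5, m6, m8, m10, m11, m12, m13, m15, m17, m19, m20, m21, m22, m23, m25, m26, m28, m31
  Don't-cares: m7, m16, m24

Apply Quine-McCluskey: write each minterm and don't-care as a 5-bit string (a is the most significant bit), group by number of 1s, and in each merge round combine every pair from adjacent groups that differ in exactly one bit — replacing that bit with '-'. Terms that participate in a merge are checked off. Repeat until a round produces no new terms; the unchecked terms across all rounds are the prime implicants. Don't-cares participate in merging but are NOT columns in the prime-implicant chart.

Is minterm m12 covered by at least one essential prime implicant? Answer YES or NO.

NO

[col 0] 00001*, 00010*, 00100*, 00101*, 00110*, 00111*, 01000*, 01010*, 01011*, 01100*, 01101*, 01111*, 10000*, 10001*, 10011*, 10100*, 10101*, 10110*, 10111*, 11000*, 11001*, 11010*, 11100*, 11111*
[col 1] -0001*, -0100*, -0101*, -0110*, -0111*, -1000*, -1010*, -1100*, -1111*, 0-010, 0-100*, 0-101*, 0-111*, 00-01*, 00-10, 001-0*, 001-1*, 0010-*, 0011-*, 01-00*, 01-11, 010-0*, 0101-, 011-1*, 0110-*, 1-000*, 1-001*, 1-100*, 1-111*, 10-00*, 10-01*, 10-11*, 100-1*, 1000-*, 101-0*, 101-1*, 1010-*, 1011-*, 11-00*, 110-0*, 1100-*
[col 2] --100, --111, -0-01, -01-0*, -01-1*, -010-*, -011-*, -1-00, -10-0, 0-1-1, 0-10-, 001--*, 1--00, 1-00-, 10--1, 10-0-, 101--*
[col 3] -01--
Prime implicants: --100, --111, -0-01, -01--, -1-00, -10-0, 0-010, 0-1-1, 0-10-, 00-10, 01-11, 0101-, 1--00, 1-00-, 10--1, 10-0-
PI chart (minterm → PIs covering it):
  1 | -0-01  (sole → essential)
  2 | 0-010,00-10
  4 | --100,-01--,0-10-
  5 | -0-01,-01--,0-1-1,0-10-
  6 | -01--,00-10
  8 | -1-00,-10-0
  10 | -10-0,0-010,0101-
  11 | 01-11,0101-
  12 | --100,-1-00,0-10-
  13 | 0-1-1,0-10-
  15 | --111,0-1-1,01-11
  17 | -0-01,1-00-,10--1,10-0-
  19 | 10--1  (sole → essential)
  20 | --100,-01--,1--00,10-0-
  21 | -0-01,-01--,10--1,10-0-
  22 | -01--  (sole → essential)
  23 | --111,-01--,10--1
  25 | 1-00-  (sole → essential)
  26 | -10-0  (sole → essential)
  28 | --100,-1-00,1--00
  31 | --111  (sole → essential)
Essential prime implicants: --111, -0-01, -01--, -10-0, 1-00-, 10--1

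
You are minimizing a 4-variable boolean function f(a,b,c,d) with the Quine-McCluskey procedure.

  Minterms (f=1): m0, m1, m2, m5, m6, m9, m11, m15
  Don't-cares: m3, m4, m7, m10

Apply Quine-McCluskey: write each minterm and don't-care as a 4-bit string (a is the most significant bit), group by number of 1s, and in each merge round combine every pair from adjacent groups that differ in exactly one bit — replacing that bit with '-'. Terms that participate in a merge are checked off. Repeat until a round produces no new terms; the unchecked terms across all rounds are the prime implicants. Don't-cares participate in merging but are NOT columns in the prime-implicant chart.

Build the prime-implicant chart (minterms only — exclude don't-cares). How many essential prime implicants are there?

3

Round 0: 0000✓ 0001✓ 0010✓ 0011✓ 0100✓ 0101✓ 0110✓ 0111✓ 1001✓ 1010✓ 1011✓ 1111✓
Round 1: -001✓ -010✓ -011✓ -111✓ 0-00✓ 0-01✓ 0-10✓ 0-11✓ 00-0✓ 00-1✓ 000-✓ 001-✓ 01-0✓ 01-1✓ 010-✓ 011-✓ 1-11✓ 10-1✓ 101-✓
Round 2: --11 -0-1 -01- 0--0✓ 0--1✓ 0-0-✓ 0-1-✓ 00--✓ 01--✓
Round 3: 0---
PIs = {--11, -0-1, -01-, 0---}
Coverage chart:
  m0: 0--- ←essential
  m1: -0-1,0---
  m2: -01-,0---
  m5: 0--- ←essential
  m6: 0--- ←essential
  m9: -0-1 ←essential
  m11: --11,-0-1,-01-
  m15: --11 ←essential
Essential: --11, -0-1, 0---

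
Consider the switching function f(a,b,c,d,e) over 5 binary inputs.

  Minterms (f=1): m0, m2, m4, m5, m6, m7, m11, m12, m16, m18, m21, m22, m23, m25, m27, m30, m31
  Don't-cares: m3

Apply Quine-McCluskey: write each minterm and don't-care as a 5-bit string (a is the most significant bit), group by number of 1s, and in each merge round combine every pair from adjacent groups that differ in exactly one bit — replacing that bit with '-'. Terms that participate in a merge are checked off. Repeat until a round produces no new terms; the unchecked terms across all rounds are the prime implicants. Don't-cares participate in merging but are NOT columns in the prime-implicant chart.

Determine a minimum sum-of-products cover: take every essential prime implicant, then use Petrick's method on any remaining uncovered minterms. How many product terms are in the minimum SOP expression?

[col 0] 00000*, 00010*, 00011*, 00100*, 00101*, 00110*, 00111*, 01011*, 01100*, 10000*, 10010*, 10101*, 10110*, 10111*, 11001*, 11011*, 11110*, 11111*
[col 1] -0000*, -0010*, -0101*, -0110*, -0111*, -1011, 0-011, 0-100, 00-00*, 00-10*, 00-11*, 000-0*, 0001-*, 001-0*, 001-1*, 0010-*, 0011-*, 1-110*, 1-111*, 10-10*, 100-0*, 101-1*, 1011-*, 11-11, 110-1, 1111-*
[col 2] -0-10, -00-0, -01-1, -011-, 00--0, 00-1-, 001--, 1-11-
Prime implicants: -0-10, -00-0, -01-1, -011-, -1011, 0-011, 0-100, 00--0, 00-1-, 001--, 1-11-, 11-11, 110-1
PI chart (minterm → PIs covering it):
  0 | -00-0,00--0
  2 | -0-10,-00-0,00--0,00-1-
  4 | 0-100,00--0,001--
  5 | -01-1,001--
  6 | -0-10,-011-,00--0,00-1-,001--
  7 | -01-1,-011-,00-1-,001--
  11 | -1011,0-011
  12 | 0-100  (sole → essential)
  16 | -00-0  (sole → essential)
  18 | -0-10,-00-0
  21 | -01-1  (sole → essential)
  22 | -0-10,-011-,1-11-
  23 | -01-1,-011-,1-11-
  25 | 110-1  (sole → essential)
  27 | -1011,11-11,110-1
  30 | 1-11-  (sole → essential)
  31 | 1-11-,11-11
Essential prime implicants: -00-0, -01-1, 0-100, 1-11-, 110-1
Petrick residual → -0-10, -1011
Minimum SOP uses 7 PIs: b'de' + b'c'e' + b'ce + bc'de + a'cd'e' + acd + abc'e

7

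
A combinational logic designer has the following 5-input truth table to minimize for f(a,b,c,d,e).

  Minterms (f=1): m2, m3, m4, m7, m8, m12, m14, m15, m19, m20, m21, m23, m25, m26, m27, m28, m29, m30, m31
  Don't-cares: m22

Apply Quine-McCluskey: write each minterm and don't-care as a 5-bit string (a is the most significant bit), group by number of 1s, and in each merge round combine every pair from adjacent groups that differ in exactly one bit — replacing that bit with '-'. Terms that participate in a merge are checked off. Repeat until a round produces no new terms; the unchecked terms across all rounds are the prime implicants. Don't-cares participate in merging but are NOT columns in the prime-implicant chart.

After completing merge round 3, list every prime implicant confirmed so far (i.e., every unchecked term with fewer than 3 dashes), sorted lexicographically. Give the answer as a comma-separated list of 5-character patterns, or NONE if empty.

--100, --111, -0-11, -11-0, -111-, 0001-, 01-00, 1--11, 11--1, 11-1-

Round 0: 00010✓ 00011✓ 00100✓ 00111✓ 01000✓ 01100✓ 01110✓ 01111✓ 10011✓ 10100✓ 10101✓ 10110✓ 10111✓ 11001✓ 11010✓ 11011✓ 11100✓ 11101✓ 11110✓ 11111✓
Round 1: -0011✓ -0100✓ -0111✓ -1100✓ -1110✓ -1111✓ 0-100✓ 0-111✓ 00-11✓ 0001- 01-00 011-0✓ 0111-✓ 1-011✓ 1-100✓ 1-101✓ 1-110✓ 1-111✓ 10-11✓ 101-0✓ 101-1✓ 1010-✓ 1011-✓ 11-01✓ 11-10✓ 11-11✓ 110-1✓ 1101-✓ 111-0✓ 111-1✓ 1110-✓ 1111-✓
Round 2: --100 --111 -0-11 -11-0 -111- 1--11 1-1-0✓ 1-1-1✓ 1-10-✓ 1-11-✓ 101--✓ 11--1 11-1- 111--✓
Round 3: 1-1--
PIs = {--100, --111, -0-11, -11-0, -111-, 0001-, 01-00, 1--11, 1-1--, 11--1, 11-1-}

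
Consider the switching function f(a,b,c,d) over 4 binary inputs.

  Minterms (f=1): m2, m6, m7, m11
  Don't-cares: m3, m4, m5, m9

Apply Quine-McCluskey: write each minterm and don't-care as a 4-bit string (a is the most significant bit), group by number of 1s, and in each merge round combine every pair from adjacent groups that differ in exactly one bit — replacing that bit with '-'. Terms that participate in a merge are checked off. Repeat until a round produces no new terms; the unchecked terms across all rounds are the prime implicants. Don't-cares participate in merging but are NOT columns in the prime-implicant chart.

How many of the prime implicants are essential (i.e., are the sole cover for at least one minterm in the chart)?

[col 0] 0010*, 0011*, 0100*, 0101*, 0110*, 0111*, 1001*, 1011*
[col 1] -011, 0-10*, 0-11*, 001-*, 01-0*, 01-1*, 010-*, 011-*, 10-1
[col 2] 0-1-, 01--
Prime implicants: -011, 0-1-, 01--, 10-1
PI chart (minterm → PIs covering it):
  2 | 0-1-  (sole → essential)
  6 | 0-1-,01--
  7 | 0-1-,01--
  11 | -011,10-1
Essential prime implicants: 0-1-

1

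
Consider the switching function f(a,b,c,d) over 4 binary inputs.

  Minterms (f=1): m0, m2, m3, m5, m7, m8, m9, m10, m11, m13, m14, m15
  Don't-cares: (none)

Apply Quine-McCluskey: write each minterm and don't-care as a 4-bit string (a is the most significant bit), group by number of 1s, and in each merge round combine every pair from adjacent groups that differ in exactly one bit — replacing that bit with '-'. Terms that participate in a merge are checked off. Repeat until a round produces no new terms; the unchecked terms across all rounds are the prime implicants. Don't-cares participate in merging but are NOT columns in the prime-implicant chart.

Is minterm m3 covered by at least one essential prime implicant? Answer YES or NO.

Round 0: 0000✓ 0010✓ 0011✓ 0101✓ 0111✓ 1000✓ 1001✓ 1010✓ 1011✓ 1101✓ 1110✓ 1111✓
Round 1: -000✓ -010✓ -011✓ -101✓ -111✓ 0-11✓ 00-0✓ 001-✓ 01-1✓ 1-01✓ 1-10✓ 1-11✓ 10-0✓ 10-1✓ 100-✓ 101-✓ 11-1✓ 111-✓
Round 2: --11 -0-0 -01- -1-1 1--1 1-1- 10--
PIs = {--11, -0-0, -01-, -1-1, 1--1, 1-1-, 10--}
Coverage chart:
  m0: -0-0 ←essential
  m2: -0-0,-01-
  m3: --11,-01-
  m5: -1-1 ←essential
  m7: --11,-1-1
  m8: -0-0,10--
  m9: 1--1,10--
  m10: -0-0,-01-,1-1-,10--
  m11: --11,-01-,1--1,1-1-,10--
  m13: -1-1,1--1
  m14: 1-1- ←essential
  m15: --11,-1-1,1--1,1-1-
Essential: -0-0, -1-1, 1-1-

NO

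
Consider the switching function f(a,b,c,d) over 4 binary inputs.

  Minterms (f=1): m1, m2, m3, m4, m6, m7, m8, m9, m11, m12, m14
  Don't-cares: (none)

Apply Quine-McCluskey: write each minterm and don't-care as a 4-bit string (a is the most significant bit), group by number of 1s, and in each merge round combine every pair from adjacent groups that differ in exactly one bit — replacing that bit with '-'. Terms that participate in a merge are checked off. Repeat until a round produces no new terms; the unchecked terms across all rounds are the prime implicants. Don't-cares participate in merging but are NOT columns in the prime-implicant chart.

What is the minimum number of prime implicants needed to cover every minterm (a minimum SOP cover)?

size-2^0 implicants → 0001(✓)  0010(✓)  0011(✓)  0100(✓)  0110(✓)  0111(✓)  1000(✓)  1001(✓)  1011(✓)  1100(✓)  1110(✓)
size-2^1 implicants → -001(✓)  -011(✓)  -100(✓)  -110(✓)  0-10(✓)  0-11(✓)  00-1(✓)  001-(✓)  01-0(✓)  011-(✓)  1-00  10-1(✓)  100-  11-0(✓)
size-2^2 implicants → -0-1  -1-0  0-1-
Unchecked terms (primes): -0-1, -1-0, 0-1-, 1-00, 100-
Minterm coverage:
  m1 ⊆ -0-1 [E]
  m2 ⊆ 0-1- [E]
  m3 ⊆ -0-1,0-1-
  m4 ⊆ -1-0 [E]
  m6 ⊆ -1-0,0-1-
  m7 ⊆ 0-1- [E]
  m8 ⊆ 1-00,100-
  m9 ⊆ -0-1,100-
  m11 ⊆ -0-1 [E]
  m12 ⊆ -1-0,1-00
  m14 ⊆ -1-0 [E]
E = {-0-1, -1-0, 0-1-}
Petrick residual → 1-00
Cover = b'd + bd' + a'c + ac'd'  |cover|=4

4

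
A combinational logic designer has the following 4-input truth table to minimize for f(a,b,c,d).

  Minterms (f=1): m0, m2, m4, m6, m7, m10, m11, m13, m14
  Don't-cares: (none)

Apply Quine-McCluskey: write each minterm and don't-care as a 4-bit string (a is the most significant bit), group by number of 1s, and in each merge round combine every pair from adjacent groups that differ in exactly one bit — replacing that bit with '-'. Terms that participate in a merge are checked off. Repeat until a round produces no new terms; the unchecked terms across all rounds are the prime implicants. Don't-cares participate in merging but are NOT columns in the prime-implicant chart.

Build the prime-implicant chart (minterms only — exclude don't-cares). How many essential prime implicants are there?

size-2^0 implicants → 0000(✓)  0010(✓)  0100(✓)  0110(✓)  0111(✓)  1010(✓)  1011(✓)  1101  1110(✓)
size-2^1 implicants → -010(✓)  -110(✓)  0-00(✓)  0-10(✓)  00-0(✓)  01-0(✓)  011-  1-10(✓)  101-
size-2^2 implicants → --10  0--0
Unchecked terms (primes): --10, 0--0, 011-, 101-, 1101
Minterm coverage:
  m0 ⊆ 0--0 [E]
  m2 ⊆ --10,0--0
  m4 ⊆ 0--0 [E]
  m6 ⊆ --10,0--0,011-
  m7 ⊆ 011- [E]
  m10 ⊆ --10,101-
  m11 ⊆ 101- [E]
  m13 ⊆ 1101 [E]
  m14 ⊆ --10 [E]
E = {--10, 0--0, 011-, 101-, 1101}

5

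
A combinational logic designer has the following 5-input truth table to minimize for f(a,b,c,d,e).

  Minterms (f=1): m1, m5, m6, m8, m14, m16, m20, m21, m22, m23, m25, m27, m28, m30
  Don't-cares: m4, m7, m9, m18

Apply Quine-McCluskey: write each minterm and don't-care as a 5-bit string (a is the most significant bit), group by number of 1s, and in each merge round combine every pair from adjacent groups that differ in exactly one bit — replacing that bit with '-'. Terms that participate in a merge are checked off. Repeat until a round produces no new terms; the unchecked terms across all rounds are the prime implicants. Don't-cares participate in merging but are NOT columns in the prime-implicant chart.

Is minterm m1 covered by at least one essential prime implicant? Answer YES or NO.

NO

size-2^0 implicants → 00001(✓)  00100(✓)  00101(✓)  00110(✓)  00111(✓)  01000(✓)  01001(✓)  01110(✓)  10000(✓)  10010(✓)  10100(✓)  10101(✓)  10110(✓)  10111(✓)  11001(✓)  11011(✓)  11100(✓)  11110(✓)
size-2^1 implicants → -0100(✓)  -0101(✓)  -0110(✓)  -0111(✓)  -1001  -1110(✓)  0-001  0-110(✓)  00-01  001-0(✓)  001-1(✓)  0010-(✓)  0011-(✓)  0100-  1-100(✓)  1-110(✓)  10-00(✓)  10-10(✓)  100-0(✓)  101-0(✓)  101-1(✓)  1010-(✓)  1011-(✓)  110-1  111-0(✓)
size-2^2 implicants → --110  -01-0(✓)  -01-1(✓)  -010-(✓)  -011-(✓)  001--(✓)  1-1-0  10--0  101--(✓)
size-2^3 implicants → -01--
Unchecked terms (primes): --110, -01--, -1001, 0-001, 00-01, 0100-, 1-1-0, 10--0, 110-1
Minterm coverage:
  m1 ⊆ 0-001,00-01
  m5 ⊆ -01--,00-01
  m6 ⊆ --110,-01--
  m8 ⊆ 0100- [E]
  m14 ⊆ --110 [E]
  m16 ⊆ 10--0 [E]
  m20 ⊆ -01--,1-1-0,10--0
  m21 ⊆ -01-- [E]
  m22 ⊆ --110,-01--,1-1-0,10--0
  m23 ⊆ -01-- [E]
  m25 ⊆ -1001,110-1
  m27 ⊆ 110-1 [E]
  m28 ⊆ 1-1-0 [E]
  m30 ⊆ --110,1-1-0
E = {--110, -01--, 0100-, 1-1-0, 10--0, 110-1}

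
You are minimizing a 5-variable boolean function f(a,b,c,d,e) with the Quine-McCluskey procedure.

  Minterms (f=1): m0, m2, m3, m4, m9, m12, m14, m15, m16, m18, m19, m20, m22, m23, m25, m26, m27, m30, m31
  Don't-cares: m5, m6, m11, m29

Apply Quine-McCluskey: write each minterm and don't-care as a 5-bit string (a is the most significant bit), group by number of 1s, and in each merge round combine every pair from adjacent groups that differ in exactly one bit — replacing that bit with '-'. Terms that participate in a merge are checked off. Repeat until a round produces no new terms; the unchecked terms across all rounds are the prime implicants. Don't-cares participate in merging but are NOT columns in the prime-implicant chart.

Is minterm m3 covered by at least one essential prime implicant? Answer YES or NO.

NO

[col 0] 00000*, 00010*, 00011*, 00100*, 00101*, 00110*, 01001*, 01011*, 01100*, 01110*, 01111*, 10000*, 10010*, 10011*, 10100*, 10110*, 10111*, 11001*, 11010*, 11011*, 11101*, 11110*, 11111*
[col 1] -0000*, -0010*, -0011*, -0100*, -0110*, -1001*, -1011*, -1110*, -1111*, 0-011*, 0-100*, 0-110*, 00-00*, 00-10*, 000-0*, 0001-*, 001-0*, 0010-, 01-11*, 010-1*, 011-0*, 0111-*, 1-010*, 1-011*, 1-110*, 1-111*, 10-00*, 10-10*, 10-11*, 100-0*, 1001-*, 101-0*, 1011-*, 11-01*, 11-10*, 11-11*, 110-1*, 1101-*, 111-1*, 1111-*
[col 2] --011, --110, -0-00*, -0-10*, -00-0*, -001-, -01-0*, -1-11, -10-1, -111-, 0-1-0, 00--0*, 1--10*, 1--11*, 1-01-*, 1-11-*, 10--0*, 10-1-*, 11--1, 11-1-*
[col 3] -0--0, 1--1-
Prime implicants: --011, --110, -0--0, -001-, -1-11, -10-1, -111-, 0-1-0, 0010-, 1--1-, 11--1
PI chart (minterm → PIs covering it):
  0 | -0--0  (sole → essential)
  2 | -0--0,-001-
  3 | --011,-001-
  4 | -0--0,0-1-0,0010-
  9 | -10-1  (sole → essential)
  12 | 0-1-0  (sole → essential)
  14 | --110,-111-,0-1-0
  15 | -1-11,-111-
  16 | -0--0  (sole → essential)
  18 | -0--0,-001-,1--1-
  19 | --011,-001-,1--1-
  20 | -0--0  (sole → essential)
  22 | --110,-0--0,1--1-
  23 | 1--1-  (sole → essential)
  25 | -10-1,11--1
  26 | 1--1-  (sole → essential)
  27 | --011,-1-11,-10-1,1--1-,11--1
  30 | --110,-111-,1--1-
  31 | -1-11,-111-,1--1-,11--1
Essential prime implicants: -0--0, -10-1, 0-1-0, 1--1-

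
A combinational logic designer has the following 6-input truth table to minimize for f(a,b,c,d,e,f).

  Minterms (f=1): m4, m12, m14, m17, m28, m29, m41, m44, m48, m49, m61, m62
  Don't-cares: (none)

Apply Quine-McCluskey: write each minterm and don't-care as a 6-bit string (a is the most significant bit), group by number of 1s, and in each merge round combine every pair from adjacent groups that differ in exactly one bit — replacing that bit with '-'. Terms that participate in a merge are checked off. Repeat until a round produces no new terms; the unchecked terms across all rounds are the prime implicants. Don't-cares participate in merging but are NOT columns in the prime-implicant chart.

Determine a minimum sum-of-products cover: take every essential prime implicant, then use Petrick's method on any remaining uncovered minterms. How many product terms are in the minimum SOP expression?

Round 0: 000100✓ 001100✓ 001110✓ 010001✓ 011100✓ 011101✓ 101001 101100✓ 110000✓ 110001✓ 111101✓ 111110
Round 1: -01100 -10001 -11101 0-1100 00-100 0011-0 01110- 11000-
PIs = {-01100, -10001, -11101, 0-1100, 00-100, 0011-0, 01110-, 101001, 11000-, 111110}
Coverage chart:
  m4: 00-100 ←essential
  m12: -01100,0-1100,00-100,0011-0
  m14: 0011-0 ←essential
  m17: -10001 ←essential
  m28: 0-1100,01110-
  m29: -11101,01110-
  m41: 101001 ←essential
  m44: -01100 ←essential
  m48: 11000- ←essential
  m49: -10001,11000-
  m61: -11101 ←essential
  m62: 111110 ←essential
Essential: -01100, -10001, -11101, 00-100, 0011-0, 101001, 11000-, 111110
Petrick residual → 0-1100
Min cover (9 terms): b'cde'f' + bc'd'e'f + bcde'f + a'cde'f' + a'b'de'f' + a'b'cdf' + ab'cd'e'f + abc'd'e' + abcdef'

9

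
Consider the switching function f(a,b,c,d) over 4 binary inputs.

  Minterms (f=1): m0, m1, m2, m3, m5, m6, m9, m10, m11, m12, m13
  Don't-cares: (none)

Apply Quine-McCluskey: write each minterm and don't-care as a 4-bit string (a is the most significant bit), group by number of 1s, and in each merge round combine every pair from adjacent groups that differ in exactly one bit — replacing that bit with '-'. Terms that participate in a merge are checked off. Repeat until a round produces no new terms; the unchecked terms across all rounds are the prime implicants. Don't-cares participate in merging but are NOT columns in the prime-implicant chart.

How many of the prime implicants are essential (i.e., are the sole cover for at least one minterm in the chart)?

5

Round 0: 0000✓ 0001✓ 0010✓ 0011✓ 0101✓ 0110✓ 1001✓ 1010✓ 1011✓ 1100✓ 1101✓
Round 1: -001✓ -010✓ -011✓ -101✓ 0-01✓ 0-10 00-0✓ 00-1✓ 000-✓ 001-✓ 1-01✓ 10-1✓ 101-✓ 110-
Round 2: --01 -0-1 -01- 00--
PIs = {--01, -0-1, -01-, 0-10, 00--, 110-}
Coverage chart:
  m0: 00-- ←essential
  m1: --01,-0-1,00--
  m2: -01-,0-10,00--
  m3: -0-1,-01-,00--
  m5: --01 ←essential
  m6: 0-10 ←essential
  m9: --01,-0-1
  m10: -01- ←essential
  m11: -0-1,-01-
  m12: 110- ←essential
  m13: --01,110-
Essential: --01, -01-, 0-10, 00--, 110-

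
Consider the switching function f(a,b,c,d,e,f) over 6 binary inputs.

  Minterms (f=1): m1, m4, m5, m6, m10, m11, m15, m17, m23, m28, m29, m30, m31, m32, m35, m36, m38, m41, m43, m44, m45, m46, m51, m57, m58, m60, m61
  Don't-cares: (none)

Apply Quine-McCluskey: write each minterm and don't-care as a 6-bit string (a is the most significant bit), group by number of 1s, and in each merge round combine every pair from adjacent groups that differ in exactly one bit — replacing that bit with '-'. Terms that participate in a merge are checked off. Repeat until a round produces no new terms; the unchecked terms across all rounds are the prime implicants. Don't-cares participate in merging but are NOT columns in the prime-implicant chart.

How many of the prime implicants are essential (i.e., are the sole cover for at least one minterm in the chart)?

Round 0: 000001✓ 000100✓ 000101✓ 000110✓ 001010✓ 001011✓ 001111✓ 010001✓ 010111✓ 011100✓ 011101✓ 011110✓ 011111✓ 100000✓ 100011✓ 100100✓ 100110✓ 101001✓ 101011✓ 101100✓ 101101✓ 101110✓ 110011✓ 111001✓ 111010 111100✓ 111101✓
Round 1: -00100✓ -00110✓ -01011 -11100✓ -11101✓ 0-0001 0-1111 000-01 0001-0✓ 00010- 001-11 00101- 01-111 0111-0✓ 0111-1✓ 01110-✓ 01111-✓ 1-0011 1-1001✓ 1-1100✓ 1-1101✓ 10-011 10-100✓ 10-110✓ 100-00 1001-0✓ 101-01✓ 1010-1 1011-0✓ 10110-✓ 111-01✓ 11110-✓
Round 2: -001-0 -1110- 0111-- 1-1-01 1-110- 10-1-0
PIs = {-001-0, -01011, -1110-, 0-0001, 0-1111, 000-01, 00010-, 001-11, 00101-, 01-111, 0111--, 1-0011, 1-1-01, 1-110-, 10-011, 10-1-0, 100-00, 1010-1, 111010}
Coverage chart:
  m1: 0-0001,000-01
  m4: -001-0,00010-
  m5: 000-01,00010-
  m6: -001-0 ←essential
  m10: 00101- ←essential
  m11: -01011,001-11,00101-
  m15: 0-1111,001-11
  m17: 0-0001 ←essential
  m23: 01-111 ←essential
  m28: -1110-,0111--
  m29: -1110-,0111--
  m30: 0111-- ←essential
  m31: 0-1111,01-111,0111--
  m32: 100-00 ←essential
  m35: 1-0011,10-011
  m36: -001-0,10-1-0,100-00
  m38: -001-0,10-1-0
  m41: 1-1-01,1010-1
  m43: -01011,10-011,1010-1
  m44: 1-110-,10-1-0
  m45: 1-1-01,1-110-
  m46: 10-1-0 ←essential
  m51: 1-0011 ←essential
  m57: 1-1-01 ←essential
  m58: 111010 ←essential
  m60: -1110-,1-110-
  m61: -1110-,1-1-01,1-110-
Essential: -001-0, 0-0001, 00101-, 01-111, 0111--, 1-0011, 1-1-01, 10-1-0, 100-00, 111010

10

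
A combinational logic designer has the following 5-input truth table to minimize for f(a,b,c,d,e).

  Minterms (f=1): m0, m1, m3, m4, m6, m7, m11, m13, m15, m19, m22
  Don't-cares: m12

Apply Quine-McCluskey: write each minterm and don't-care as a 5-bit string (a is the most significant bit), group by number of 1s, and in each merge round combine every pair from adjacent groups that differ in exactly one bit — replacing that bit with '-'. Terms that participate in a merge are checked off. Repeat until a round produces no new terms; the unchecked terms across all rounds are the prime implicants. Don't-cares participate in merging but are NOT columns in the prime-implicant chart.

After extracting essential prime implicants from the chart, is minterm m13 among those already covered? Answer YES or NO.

NO

size-2^0 implicants → 00000(✓)  00001(✓)  00011(✓)  00100(✓)  00110(✓)  00111(✓)  01011(✓)  01100(✓)  01101(✓)  01111(✓)  10011(✓)  10110(✓)
size-2^1 implicants → -0011  -0110  0-011(✓)  0-100  0-111(✓)  00-00  00-11(✓)  000-1  0000-  001-0  0011-  01-11(✓)  011-1  0110-
size-2^2 implicants → 0--11
Unchecked terms (primes): -0011, -0110, 0--11, 0-100, 00-00, 000-1, 0000-, 001-0, 0011-, 011-1, 0110-
Minterm coverage:
  m0 ⊆ 00-00,0000-
  m1 ⊆ 000-1,0000-
  m3 ⊆ -0011,0--11,000-1
  m4 ⊆ 0-100,00-00,001-0
  m6 ⊆ -0110,001-0,0011-
  m7 ⊆ 0--11,0011-
  m11 ⊆ 0--11 [E]
  m13 ⊆ 011-1,0110-
  m15 ⊆ 0--11,011-1
  m19 ⊆ -0011 [E]
  m22 ⊆ -0110 [E]
E = {-0011, -0110, 0--11}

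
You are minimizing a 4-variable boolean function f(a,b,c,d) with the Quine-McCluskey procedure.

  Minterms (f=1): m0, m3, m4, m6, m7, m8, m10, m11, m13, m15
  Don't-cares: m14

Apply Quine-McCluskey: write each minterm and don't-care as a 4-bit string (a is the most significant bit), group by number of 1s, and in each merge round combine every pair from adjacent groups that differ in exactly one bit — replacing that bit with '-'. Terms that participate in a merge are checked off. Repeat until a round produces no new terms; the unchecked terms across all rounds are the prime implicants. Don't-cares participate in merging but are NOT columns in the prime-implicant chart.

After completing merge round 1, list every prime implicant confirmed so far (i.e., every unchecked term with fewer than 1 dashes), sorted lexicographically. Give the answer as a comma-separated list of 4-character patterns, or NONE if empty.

NONE

[col 0] 0000*, 0011*, 0100*, 0110*, 0111*, 1000*, 1010*, 1011*, 1101*, 1110*, 1111*
[col 1] -000, -011*, -110*, -111*, 0-00, 0-11*, 01-0, 011-*, 1-10*, 1-11*, 10-0, 101-*, 11-1, 111-*
[col 2] --11, -11-, 1-1-
Prime implicants: --11, -000, -11-, 0-00, 01-0, 1-1-, 10-0, 11-1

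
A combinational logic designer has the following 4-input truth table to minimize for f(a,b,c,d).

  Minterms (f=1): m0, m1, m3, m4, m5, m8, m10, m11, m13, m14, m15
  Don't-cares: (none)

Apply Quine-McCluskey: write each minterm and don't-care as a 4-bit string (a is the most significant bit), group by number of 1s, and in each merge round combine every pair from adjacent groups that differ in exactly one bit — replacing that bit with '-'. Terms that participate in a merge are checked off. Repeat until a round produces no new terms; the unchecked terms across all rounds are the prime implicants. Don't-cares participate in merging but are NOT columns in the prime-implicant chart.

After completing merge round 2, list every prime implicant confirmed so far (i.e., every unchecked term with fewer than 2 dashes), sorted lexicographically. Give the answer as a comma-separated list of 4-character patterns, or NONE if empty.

size-2^0 implicants → 0000(✓)  0001(✓)  0011(✓)  0100(✓)  0101(✓)  1000(✓)  1010(✓)  1011(✓)  1101(✓)  1110(✓)  1111(✓)
size-2^1 implicants → -000  -011  -101  0-00(✓)  0-01(✓)  00-1  000-(✓)  010-(✓)  1-10(✓)  1-11(✓)  10-0  101-(✓)  11-1  111-(✓)
size-2^2 implicants → 0-0-  1-1-
Unchecked terms (primes): -000, -011, -101, 0-0-, 00-1, 1-1-, 10-0, 11-1

-000, -011, -101, 00-1, 10-0, 11-1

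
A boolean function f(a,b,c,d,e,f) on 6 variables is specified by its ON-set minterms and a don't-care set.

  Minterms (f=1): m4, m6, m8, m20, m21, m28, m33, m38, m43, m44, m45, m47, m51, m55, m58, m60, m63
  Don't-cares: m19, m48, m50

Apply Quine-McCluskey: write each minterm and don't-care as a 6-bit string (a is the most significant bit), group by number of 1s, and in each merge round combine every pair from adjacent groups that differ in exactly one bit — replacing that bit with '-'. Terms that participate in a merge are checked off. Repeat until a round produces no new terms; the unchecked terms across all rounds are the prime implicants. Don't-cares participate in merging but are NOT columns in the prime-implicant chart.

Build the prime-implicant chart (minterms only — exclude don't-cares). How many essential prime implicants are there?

6

[col 0] 000100*, 000110*, 001000, 010011*, 010100*, 010101*, 011100*, 100001, 100110*, 101011*, 101100*, 101101*, 101111*, 110000*, 110010*, 110011*, 110111*, 111010*, 111100*, 111111*
[col 1] -00110, -10011, -11100, 0-0100, 0001-0, 01-100, 01010-, 1-1100, 1-1111, 101-11, 1011-1, 10110-, 11-010, 11-111, 110-11, 1100-0, 11001-
Prime implicants: -00110, -10011, -11100, 0-0100, 0001-0, 001000, 01-100, 01010-, 1-1100, 1-1111, 100001, 101-11, 1011-1, 10110-, 11-010, 11-111, 110-11, 1100-0, 11001-
PI chart (minterm → PIs covering it):
  4 | 0-0100,0001-0
  6 | -00110,0001-0
  8 | 001000  (sole → essential)
  20 | 0-0100,01-100,01010-
  21 | 01010-  (sole → essential)
  28 | -11100,01-100
  33 | 100001  (sole → essential)
  38 | -00110  (sole → essential)
  43 | 101-11  (sole → essential)
  44 | 1-1100,10110-
  45 | 1011-1,10110-
  47 | 1-1111,101-11,1011-1
  51 | -10011,110-11,11001-
  55 | 11-111,110-11
  58 | 11-010  (sole → essential)
  60 | -11100,1-1100
  63 | 1-1111,11-111
Essential prime implicants: -00110, 001000, 01010-, 100001, 101-11, 11-010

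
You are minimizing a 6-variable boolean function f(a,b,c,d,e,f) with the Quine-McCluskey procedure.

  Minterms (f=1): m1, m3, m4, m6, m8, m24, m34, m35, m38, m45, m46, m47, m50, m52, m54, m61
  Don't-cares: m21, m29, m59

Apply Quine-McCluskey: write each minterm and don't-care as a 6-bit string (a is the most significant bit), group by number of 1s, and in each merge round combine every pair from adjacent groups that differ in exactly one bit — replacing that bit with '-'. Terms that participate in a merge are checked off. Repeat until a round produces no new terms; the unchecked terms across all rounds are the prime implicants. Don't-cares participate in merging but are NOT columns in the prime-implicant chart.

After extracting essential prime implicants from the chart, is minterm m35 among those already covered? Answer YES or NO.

NO

[col 0] 000001*, 000011*, 000100*, 000110*, 001000*, 010101*, 011000*, 011101*, 100010*, 100011*, 100110*, 101101*, 101110*, 101111*, 110010*, 110100*, 110110*, 111011, 111101*
[col 1] -00011, -00110, -11101, 0-1000, 0000-1, 0001-0, 01-101, 1-0010*, 1-0110*, 1-1101, 10-110, 100-10*, 10001-, 1011-1, 10111-, 110-10*, 1101-0
[col 2] 1-0-10
Prime implicants: -00011, -00110, -11101, 0-1000, 0000-1, 0001-0, 01-101, 1-0-10, 1-1101, 10-110, 10001-, 1011-1, 10111-, 1101-0, 111011
PI chart (minterm → PIs covering it):
  1 | 0000-1  (sole → essential)
  3 | -00011,0000-1
  4 | 0001-0  (sole → essential)
  6 | -00110,0001-0
  8 | 0-1000  (sole → essential)
  24 | 0-1000  (sole → essential)
  34 | 1-0-10,10001-
  35 | -00011,10001-
  38 | -00110,1-0-10,10-110
  45 | 1-1101,1011-1
  46 | 10-110,10111-
  47 | 1011-1,10111-
  50 | 1-0-10  (sole → essential)
  52 | 1101-0  (sole → essential)
  54 | 1-0-10,1101-0
  61 | -11101,1-1101
Essential prime implicants: 0-1000, 0000-1, 0001-0, 1-0-10, 1101-0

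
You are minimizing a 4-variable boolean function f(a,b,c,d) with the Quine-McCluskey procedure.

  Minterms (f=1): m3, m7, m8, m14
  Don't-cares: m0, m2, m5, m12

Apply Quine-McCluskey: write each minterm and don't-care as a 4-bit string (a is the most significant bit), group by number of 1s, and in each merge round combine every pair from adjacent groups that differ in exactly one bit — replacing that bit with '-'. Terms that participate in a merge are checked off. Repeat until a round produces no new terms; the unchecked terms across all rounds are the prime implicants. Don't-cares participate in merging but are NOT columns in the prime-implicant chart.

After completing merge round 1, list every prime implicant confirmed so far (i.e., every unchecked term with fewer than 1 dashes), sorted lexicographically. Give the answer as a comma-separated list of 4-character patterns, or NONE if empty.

[col 0] 0000*, 0010*, 0011*, 0101*, 0111*, 1000*, 1100*, 1110*
[col 1] -000, 0-11, 00-0, 001-, 01-1, 1-00, 11-0
Prime implicants: -000, 0-11, 00-0, 001-, 01-1, 1-00, 11-0

NONE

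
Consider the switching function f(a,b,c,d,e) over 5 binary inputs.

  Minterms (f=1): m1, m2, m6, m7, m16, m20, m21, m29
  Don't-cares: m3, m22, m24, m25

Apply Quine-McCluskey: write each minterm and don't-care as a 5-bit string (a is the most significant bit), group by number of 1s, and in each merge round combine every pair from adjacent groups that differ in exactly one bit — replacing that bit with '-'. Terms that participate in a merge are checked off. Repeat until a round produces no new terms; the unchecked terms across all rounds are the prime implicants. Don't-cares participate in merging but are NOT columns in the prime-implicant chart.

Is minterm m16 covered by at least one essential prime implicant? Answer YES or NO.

NO

size-2^0 implicants → 00001(✓)  00010(✓)  00011(✓)  00110(✓)  00111(✓)  10000(✓)  10100(✓)  10101(✓)  10110(✓)  11000(✓)  11001(✓)  11101(✓)
size-2^1 implicants → -0110  00-10(✓)  00-11(✓)  000-1  0001-(✓)  0011-(✓)  1-000  1-101  10-00  101-0  1010-  11-01  1100-
size-2^2 implicants → 00-1-
Unchecked terms (primes): -0110, 00-1-, 000-1, 1-000, 1-101, 10-00, 101-0, 1010-, 11-01, 1100-
Minterm coverage:
  m1 ⊆ 000-1 [E]
  m2 ⊆ 00-1- [E]
  m6 ⊆ -0110,00-1-
  m7 ⊆ 00-1- [E]
  m16 ⊆ 1-000,10-00
  m20 ⊆ 10-00,101-0,1010-
  m21 ⊆ 1-101,1010-
  m29 ⊆ 1-101,11-01
E = {00-1-, 000-1}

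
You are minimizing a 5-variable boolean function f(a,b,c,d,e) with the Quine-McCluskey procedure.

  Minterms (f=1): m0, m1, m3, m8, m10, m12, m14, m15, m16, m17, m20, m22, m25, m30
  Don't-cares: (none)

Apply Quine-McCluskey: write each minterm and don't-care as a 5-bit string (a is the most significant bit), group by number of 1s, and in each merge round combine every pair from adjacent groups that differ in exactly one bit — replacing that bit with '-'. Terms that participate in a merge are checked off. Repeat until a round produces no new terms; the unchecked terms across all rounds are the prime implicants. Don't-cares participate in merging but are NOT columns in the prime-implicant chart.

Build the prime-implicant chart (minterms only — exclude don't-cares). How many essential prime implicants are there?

4

Round 0: 00000✓ 00001✓ 00011✓ 01000✓ 01010✓ 01100✓ 01110✓ 01111✓ 10000✓ 10001✓ 10100✓ 10110✓ 11001✓ 11110✓
Round 1: -0000✓ -0001✓ -1110 0-000 000-1 0000-✓ 01-00✓ 01-10✓ 010-0✓ 011-0✓ 0111- 1-001 1-110 10-00 1000-✓ 101-0
Round 2: -000- 01--0
PIs = {-000-, -1110, 0-000, 000-1, 01--0, 0111-, 1-001, 1-110, 10-00, 101-0}
Coverage chart:
  m0: -000-,0-000
  m1: -000-,000-1
  m3: 000-1 ←essential
  m8: 0-000,01--0
  m10: 01--0 ←essential
  m12: 01--0 ←essential
  m14: -1110,01--0,0111-
  m15: 0111- ←essential
  m16: -000-,10-00
  m17: -000-,1-001
  m20: 10-00,101-0
  m22: 1-110,101-0
  m25: 1-001 ←essential
  m30: -1110,1-110
Essential: 000-1, 01--0, 0111-, 1-001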